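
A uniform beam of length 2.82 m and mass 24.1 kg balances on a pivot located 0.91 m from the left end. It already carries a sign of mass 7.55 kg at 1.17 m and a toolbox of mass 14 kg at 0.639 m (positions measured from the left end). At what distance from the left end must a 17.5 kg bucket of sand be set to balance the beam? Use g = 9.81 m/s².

About the pivot (at 0.91 m from the left end):
Beam weight: 24.1 × 9.81 = 236.4 N down at 1.41 m → arm 0.5 m, τ = 236.4 × 0.5 = 118.2 N·m clockwise.
Sign: 7.55 × 9.81 = 74.07 N down at 1.17 m → arm 0.26 m, τ = 74.07 × 0.26 = 19.26 N·m clockwise.
Toolbox: 14 × 9.81 = 137.3 N down at 0.639 m → arm 0.271 m, τ = 137.3 × 0.271 = 37.21 N·m counterclockwise.
Net moment of existing loads = 100.2 N·m clockwise.
The bucket of sand weighs 17.5 × 9.81 = 171.7 N and must supply an equal counterclockwise moment, so its lever arm about the pivot is 100.2 / 171.7 = 0.584 m.
That puts it at 0.91 − 0.584 = 0.326 m from the left end.

x ≈ 0.326 m from the left end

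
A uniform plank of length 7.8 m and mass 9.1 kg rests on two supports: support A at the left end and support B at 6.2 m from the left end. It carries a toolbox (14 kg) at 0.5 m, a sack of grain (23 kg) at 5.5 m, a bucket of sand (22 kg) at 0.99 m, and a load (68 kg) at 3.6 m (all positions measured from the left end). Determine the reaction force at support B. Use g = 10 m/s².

R_B ≈ 703 N

Take moments about support A.
Beam weight: 9.1 × 10 = 91 N down at 3.9 m → arm 3.9 m, τ = 91 × 3.9 = 354.9 N·m clockwise.
Toolbox: 14 × 10 = 140 N down at 0.5 m → arm 0.5 m, τ = 140 × 0.5 = 70 N·m clockwise.
Sack of grain: 23 × 10 = 230 N down at 5.5 m → arm 5.5 m, τ = 230 × 5.5 = 1265 N·m clockwise.
Bucket of sand: 22 × 10 = 220 N down at 0.99 m → arm 0.99 m, τ = 220 × 0.99 = 217.8 N·m clockwise.
Load: 68 × 10 = 680 N down at 3.6 m → arm 3.6 m, τ = 680 × 3.6 = 2448 N·m clockwise.
Net load moment about support A = 4356 N·m clockwise.
Reaction R at support B is upward at 6.2 m, arm 6.2 m → moment R × 6.2 counterclockwise.
Στ = 0 ⇒ R × 6.2 = 4356 ⇒ R = 703 N.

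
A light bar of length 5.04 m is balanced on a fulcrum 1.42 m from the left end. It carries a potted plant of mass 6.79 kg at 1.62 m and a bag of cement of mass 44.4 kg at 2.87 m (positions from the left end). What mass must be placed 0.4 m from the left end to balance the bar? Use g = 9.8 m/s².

Choose the fulcrum (at 1.42 m from the left end) as the axis so the support reaction has zero arm there.
Potted plant: 6.79 × 9.8 = 66.54 N down at 1.62 m → arm 0.2 m, τ = 66.54 × 0.2 = 13.31 N·m clockwise.
Bag of cement: 44.4 × 9.8 = 435.1 N down at 2.87 m → arm 1.45 m, τ = 435.1 × 1.45 = 630.9 N·m clockwise.
Net moment of known loads = 644.2 N·m clockwise.
An unknown mass m at 0.4 m has arm 1.02 m; its moment is m·g·1.02 counterclockwise.
Setting net torque to zero: m × 9.8 × 1.02 = 644.2 → m = 644.2 / (9.8 × 1.02) = 64.4 kg.

m ≈ 64.4 kg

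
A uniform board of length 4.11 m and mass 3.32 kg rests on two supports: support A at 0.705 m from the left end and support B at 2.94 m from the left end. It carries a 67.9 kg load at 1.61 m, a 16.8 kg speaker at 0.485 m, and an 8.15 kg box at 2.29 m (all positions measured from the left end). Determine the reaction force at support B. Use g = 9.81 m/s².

Sum moments about support A (its reaction then has zero moment arm).
Beam weight: 3.32 × 9.81 = 32.57 N down at 2.055 m → arm 1.35 m, τ = 32.57 × 1.35 = 43.97 N·m clockwise.
Load: 67.9 × 9.81 = 666.1 N down at 1.61 m → arm 0.905 m, τ = 666.1 × 0.905 = 602.8 N·m clockwise.
Speaker: 16.8 × 9.81 = 164.8 N down at 0.485 m → arm 0.22 m, τ = 164.8 × 0.22 = 36.26 N·m counterclockwise.
Box: 8.15 × 9.81 = 79.95 N down at 2.29 m → arm 1.585 m, τ = 79.95 × 1.585 = 126.7 N·m clockwise.
Net load moment about support A = 737.2 N·m clockwise.
Reaction R at support B is upward at 2.94 m, arm 2.235 m → moment R × 2.235 counterclockwise.
Setting net torque to zero: R × 2.235 = 737.2 → R = 330 N.

R_B ≈ 330 N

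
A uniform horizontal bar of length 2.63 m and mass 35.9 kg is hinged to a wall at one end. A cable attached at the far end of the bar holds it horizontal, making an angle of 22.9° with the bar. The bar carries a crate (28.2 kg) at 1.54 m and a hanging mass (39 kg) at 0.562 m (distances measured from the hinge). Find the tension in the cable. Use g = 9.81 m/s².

T ≈ 1080 N

Taking torques about the hinge:
Beam weight: 35.9 × 9.81 = 352.2 N down at 1.315 m → arm 1.315 m, τ = 352.2 × 1.315 = 463.1 N·m clockwise.
Crate: 28.2 × 9.81 = 276.6 N down at 1.54 m → arm 1.54 m, τ = 276.6 × 1.54 = 426 N·m clockwise.
Hanging mass: 39 × 9.81 = 382.6 N down at 0.562 m → arm 0.562 m, τ = 382.6 × 0.562 = 215 N·m clockwise.
Total clockwise load moment = 1104 N·m.
The cable tension T acts at 2.63 m; only its component perpendicular to the bar, T sinθ, produces torque. sin 22.9° = 0.3891.
Setting net torque to zero: T × 2.63 × 0.3891 = 1104 → T = 1104 / 1.023 = 1080 N.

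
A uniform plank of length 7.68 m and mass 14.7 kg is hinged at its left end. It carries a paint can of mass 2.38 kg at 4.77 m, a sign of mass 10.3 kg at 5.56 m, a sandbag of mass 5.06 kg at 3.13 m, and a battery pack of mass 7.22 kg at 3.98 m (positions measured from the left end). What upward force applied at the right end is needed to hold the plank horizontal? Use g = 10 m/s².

Taking torques about the left end:
Beam weight: 14.7 × 10 = 147 N down at 3.84 m → arm 3.84 m, τ = 147 × 3.84 = 564.5 N·m clockwise.
Paint can: 2.38 × 10 = 23.8 N down at 4.77 m → arm 4.77 m, τ = 23.8 × 4.77 = 113.5 N·m clockwise.
Sign: 10.3 × 10 = 103 N down at 5.56 m → arm 5.56 m, τ = 103 × 5.56 = 572.7 N·m clockwise.
Sandbag: 5.06 × 10 = 50.6 N down at 3.13 m → arm 3.13 m, τ = 50.6 × 3.13 = 158.4 N·m clockwise.
Battery pack: 7.22 × 10 = 72.2 N down at 3.98 m → arm 3.98 m, τ = 72.2 × 3.98 = 287.4 N·m clockwise.
Net moment of the loads = 1696 N·m clockwise.
The upward force F acts at the right end, arm 7.68 m, giving F × 7.68 counterclockwise.
For rotational equilibrium, F × 7.68 = 1696, so F = 1696 / 7.68 = 221 N.

F ≈ 221 N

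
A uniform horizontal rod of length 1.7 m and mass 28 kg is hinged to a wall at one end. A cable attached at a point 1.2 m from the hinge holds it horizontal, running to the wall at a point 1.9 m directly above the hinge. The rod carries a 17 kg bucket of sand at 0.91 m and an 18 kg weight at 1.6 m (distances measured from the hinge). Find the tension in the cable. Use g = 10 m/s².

Taking torques about the hinge:
Beam weight: 28 × 10 = 280 N down at 0.85 m → arm 0.85 m, τ = 280 × 0.85 = 238 N·m clockwise.
Bucket of sand: 17 × 10 = 170 N down at 0.91 m → arm 0.91 m, τ = 170 × 0.91 = 154.7 N·m clockwise.
Weight: 18 × 10 = 180 N down at 1.6 m → arm 1.6 m, τ = 180 × 1.6 = 288 N·m clockwise.
Total clockwise load moment = 680.7 N·m.
The cable tension T acts at 1.2 m; only its component perpendicular to the rod, T sinθ, produces torque. sinθ = h/√(h²+d²) = 1.9/√(1.9²+1.2²) = 0.8455.
Balancing moments: T × 1.2 × 0.8455 = 680.7, giving T = 680.7 / 1.015 = 671 N.

T ≈ 671 N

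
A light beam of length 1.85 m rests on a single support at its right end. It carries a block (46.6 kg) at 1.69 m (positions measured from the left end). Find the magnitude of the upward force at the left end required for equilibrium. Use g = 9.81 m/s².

Take moments about the right end.
Block: 46.6 × 9.81 = 457.1 N down at 1.69 m → arm 0.16 m, τ = 457.1 × 0.16 = 73.14 N·m counterclockwise.
Net moment of the loads = 73.14 N·m counterclockwise.
The upward force F acts at the left end, arm 1.85 m, giving F × 1.85 clockwise.
Setting net torque to zero: F × 1.85 = 73.14 → F = 73.14 / 1.85 = 39.5 N.

F ≈ 39.5 N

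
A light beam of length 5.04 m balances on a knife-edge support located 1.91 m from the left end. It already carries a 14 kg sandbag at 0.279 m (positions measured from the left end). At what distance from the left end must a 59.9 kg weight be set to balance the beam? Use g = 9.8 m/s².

x ≈ 2.29 m from the left end

Sum moments about the knife-edge support (at 1.91 m from the left end) (the support reaction has zero arm there).
Sandbag: 14 × 9.8 = 137.2 N down at 0.279 m → arm 1.631 m, τ = 137.2 × 1.631 = 223.8 N·m counterclockwise.
Net moment of existing loads = 223.8 N·m counterclockwise.
The weight weighs 59.9 × 9.8 = 587 N and must supply an equal clockwise moment, so its lever arm about the knife-edge support is 223.8 / 587 = 0.381 m.
That puts it at 1.91 + 0.381 = 2.29 m from the left end.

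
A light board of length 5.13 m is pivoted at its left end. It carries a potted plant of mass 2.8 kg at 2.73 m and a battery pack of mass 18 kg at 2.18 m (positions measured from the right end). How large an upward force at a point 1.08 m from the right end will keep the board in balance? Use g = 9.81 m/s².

F ≈ 145 N

Choose the left end as the axis so the unknown pivot reaction has zero arm there.
Potted plant: 2.8 × 9.81 = 27.47 N down at 2.73 m → arm 2.4 m, τ = 27.47 × 2.4 = 65.93 N·m clockwise.
Battery pack: 18 × 9.81 = 176.6 N down at 2.18 m → arm 2.95 m, τ = 176.6 × 2.95 = 521 N·m clockwise.
Net moment of the loads = 586.9 N·m clockwise.
The upward force F acts at a point 1.08 m from the right end, arm 4.05 m, giving F × 4.05 counterclockwise.
Setting net torque to zero: F × 4.05 = 586.9 → F = 586.9 / 4.05 = 145 N.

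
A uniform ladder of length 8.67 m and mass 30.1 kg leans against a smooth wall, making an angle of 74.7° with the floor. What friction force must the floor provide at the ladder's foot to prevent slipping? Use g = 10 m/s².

f ≈ 41.2 N

Take moments about the foot of the ladder.
Ladder weight 30.1×10 = 301 N acts at 4.335 m along the ladder; its horizontal arm is 4.335·cos74.7° = 1.144 m → τ = 344.3 N·m clockwise.
Wall normal N acts horizontally at the top; its moment arm is the height L sinθ = 8.67·sin74.7° = 8.363 m, counterclockwise.
Setting net torque to zero: N × 8.363 = 344.3 → N = 41.2 N.
ΣFx = 0: friction at the foot balances the wall's push, so f = N_wall = 41.2 N.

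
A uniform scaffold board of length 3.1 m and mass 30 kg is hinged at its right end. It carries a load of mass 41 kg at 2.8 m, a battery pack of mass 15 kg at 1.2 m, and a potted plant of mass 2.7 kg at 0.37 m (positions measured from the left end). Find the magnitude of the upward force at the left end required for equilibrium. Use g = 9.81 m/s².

F ≈ 300 N

Choose the right end as the axis so the unknown pivot reaction has zero arm there.
Beam weight: 30 × 9.81 = 294.3 N down at 1.55 m → arm 1.55 m, τ = 294.3 × 1.55 = 456.2 N·m counterclockwise.
Load: 41 × 9.81 = 402.2 N down at 2.8 m → arm 0.3 m, τ = 402.2 × 0.3 = 120.7 N·m counterclockwise.
Battery pack: 15 × 9.81 = 147.2 N down at 1.2 m → arm 1.9 m, τ = 147.2 × 1.9 = 279.7 N·m counterclockwise.
Potted plant: 2.7 × 9.81 = 26.49 N down at 0.37 m → arm 2.73 m, τ = 26.49 × 2.73 = 72.32 N·m counterclockwise.
Net moment of the loads = 928.9 N·m counterclockwise.
The upward force F acts at the left end, arm 3.1 m, giving F × 3.1 clockwise.
Στ = 0 ⇒ F × 3.1 = 928.9 ⇒ F = 928.9 / 3.1 = 300 N.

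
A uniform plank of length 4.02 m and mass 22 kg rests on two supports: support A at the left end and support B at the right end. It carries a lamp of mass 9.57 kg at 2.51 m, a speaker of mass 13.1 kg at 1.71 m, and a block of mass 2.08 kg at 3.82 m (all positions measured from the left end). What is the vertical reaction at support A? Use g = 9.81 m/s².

About support B:
Beam weight: 22 × 9.81 = 215.8 N down at 2.01 m → arm 2.01 m, τ = 215.8 × 2.01 = 433.8 N·m counterclockwise.
Lamp: 9.57 × 9.81 = 93.88 N down at 2.51 m → arm 1.51 m, τ = 93.88 × 1.51 = 141.8 N·m counterclockwise.
Speaker: 13.1 × 9.81 = 128.5 N down at 1.71 m → arm 2.31 m, τ = 128.5 × 2.31 = 296.8 N·m counterclockwise.
Block: 2.08 × 9.81 = 20.4 N down at 3.82 m → arm 0.2 m, τ = 20.4 × 0.2 = 4.08 N·m counterclockwise.
Net load moment about support B = 876.5 N·m counterclockwise.
Reaction R at support A is upward at 0 m, arm 4.02 m → moment R × 4.02 clockwise.
Στ = 0 ⇒ R × 4.02 = 876.5 ⇒ R = 218 N.

R_A ≈ 218 N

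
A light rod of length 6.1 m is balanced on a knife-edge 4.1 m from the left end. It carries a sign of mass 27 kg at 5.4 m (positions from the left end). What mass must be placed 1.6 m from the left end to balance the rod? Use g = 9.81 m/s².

m ≈ 14 kg

About the knife-edge (at 4.1 m from the left end):
Sign: 27 × 9.81 = 264.9 N down at 5.4 m → arm 1.3 m, τ = 264.9 × 1.3 = 344.4 N·m clockwise.
Net moment of known loads = 344.4 N·m clockwise.
An unknown mass m at 1.6 m has arm 2.5 m; its moment is m·g·2.5 counterclockwise.
Στ = 0 ⇒ m × 9.81 × 2.5 = 344.4 ⇒ m = 344.4 / (9.81 × 2.5) = 14 kg.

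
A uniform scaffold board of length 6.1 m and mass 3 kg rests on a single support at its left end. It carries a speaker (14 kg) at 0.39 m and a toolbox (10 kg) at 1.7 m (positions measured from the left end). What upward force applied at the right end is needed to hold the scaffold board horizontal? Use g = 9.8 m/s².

Choose the left end as the axis so the unknown pivot reaction has zero arm there.
Beam weight: 3 × 9.8 = 29.4 N down at 3.05 m → arm 3.05 m, τ = 29.4 × 3.05 = 89.67 N·m clockwise.
Speaker: 14 × 9.8 = 137.2 N down at 0.39 m → arm 0.39 m, τ = 137.2 × 0.39 = 53.51 N·m clockwise.
Toolbox: 10 × 9.8 = 98 N down at 1.7 m → arm 1.7 m, τ = 98 × 1.7 = 166.6 N·m clockwise.
Net moment of the loads = 309.8 N·m clockwise.
The upward force F acts at the right end, arm 6.1 m, giving F × 6.1 counterclockwise.
For rotational equilibrium, F × 6.1 = 309.8, so F = 309.8 / 6.1 = 50.8 N.

F ≈ 50.8 N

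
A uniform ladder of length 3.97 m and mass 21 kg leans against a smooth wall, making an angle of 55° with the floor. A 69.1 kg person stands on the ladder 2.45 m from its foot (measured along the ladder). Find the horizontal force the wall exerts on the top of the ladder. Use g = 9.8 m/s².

Taking torques about the foot of the ladder:
Ladder weight 21×9.8 = 205.8 N acts at 1.985 m along the ladder; its horizontal arm is 1.985·cos55° = 1.139 m → τ = 234.4 N·m clockwise.
Person: 69.1×9.8 = 677.2 N at 2.45 m → arm 1.405 m → τ = 951.5 N·m clockwise.
Wall normal N acts horizontally at the top; its moment arm is the height L sinθ = 3.97·sin55° = 3.252 m, counterclockwise.
For rotational equilibrium, N × 3.252 = 1186, so N = 365 N.

N_wall ≈ 365 N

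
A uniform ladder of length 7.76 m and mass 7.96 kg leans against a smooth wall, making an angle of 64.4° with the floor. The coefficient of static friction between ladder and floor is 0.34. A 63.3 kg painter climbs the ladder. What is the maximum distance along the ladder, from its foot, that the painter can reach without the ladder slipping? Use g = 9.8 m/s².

d ≈ 5.71 m

Take moments about the foot of the ladder.
Ladder weight 7.96×9.8 = 78.01 N acts at 3.88 m along the ladder; its horizontal arm is 3.88·cos64.4° = 1.676 m → τ = 130.7 N·m clockwise.
Painter weight 63.3×9.8 = 620.3 N at distance d → arm d·cos64.4° → τ = 620.3·d·0.4321 clockwise.
Wall normal N at the top has arm L sinθ = 6.998 m counterclockwise, so Στ = 0 gives N·6.998 = 130.7 + 268·d.
ΣFy = 0 ⇒ N_floor = 698.3 N, so the maximum friction is μ_s·N_floor = 0.34×698.3 = 237.4 N. ΣFx = 0 ⇒ N_wall = f, so at the slipping point N = 237.4 N.
Substituting: 237.4×6.998 = 130.7 + 268·d ⇒ d = (1661 − 130.7) / 268 = 5.71 m.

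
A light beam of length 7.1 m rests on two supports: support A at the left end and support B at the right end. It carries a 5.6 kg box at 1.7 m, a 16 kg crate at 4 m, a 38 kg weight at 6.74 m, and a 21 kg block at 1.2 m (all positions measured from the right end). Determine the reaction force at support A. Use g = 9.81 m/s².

Take moments about support B.
Box: 5.6 × 9.81 = 54.94 N down at 1.7 m → arm 1.7 m, τ = 54.94 × 1.7 = 93.4 N·m counterclockwise.
Crate: 16 × 9.81 = 157 N down at 4 m → arm 4 m, τ = 157 × 4 = 628 N·m counterclockwise.
Weight: 38 × 9.81 = 372.8 N down at 6.74 m → arm 6.74 m, τ = 372.8 × 6.74 = 2513 N·m counterclockwise.
Block: 21 × 9.81 = 206 N down at 1.2 m → arm 1.2 m, τ = 206 × 1.2 = 247.2 N·m counterclockwise.
Net load moment about support B = 3482 N·m counterclockwise.
Reaction R at support A is upward at 7.1 m, arm 7.1 m → moment R × 7.1 clockwise.
Balancing moments: R × 7.1 = 3482, giving R = 490 N.

R_A ≈ 490 N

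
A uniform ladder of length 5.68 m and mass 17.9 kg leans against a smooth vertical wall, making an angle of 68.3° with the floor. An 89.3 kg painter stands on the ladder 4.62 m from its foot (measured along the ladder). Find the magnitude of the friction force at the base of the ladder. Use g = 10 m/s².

f ≈ 325 N

Take moments about the foot of the ladder.
Ladder weight 17.9×10 = 179 N acts at 2.84 m along the ladder; its horizontal arm is 2.84·cos68.3° = 1.05 m → τ = 188 N·m clockwise.
Painter: 89.3×10 = 893 N at 4.62 m → arm 1.708 m → τ = 1525 N·m clockwise.
Wall normal N acts horizontally at the top; its moment arm is the height L sinθ = 5.68·sin68.3° = 5.277 m, counterclockwise.
For rotational equilibrium, N × 5.277 = 1713, so N = 325 N.
ΣFx = 0: friction at the foot balances the wall's push, so f = N_wall = 325 N.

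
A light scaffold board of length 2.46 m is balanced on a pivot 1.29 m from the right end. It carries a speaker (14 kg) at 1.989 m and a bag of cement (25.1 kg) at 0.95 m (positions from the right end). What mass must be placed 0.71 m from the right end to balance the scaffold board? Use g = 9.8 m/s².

m ≈ 2.16 kg

Sum moments about the pivot (at 1.29 m from the right end) (the support reaction has zero arm there).
Speaker: 14 × 9.8 = 137.2 N down at 1.989 m → arm 0.699 m, τ = 137.2 × 0.699 = 95.9 N·m counterclockwise.
Bag of cement: 25.1 × 9.8 = 246 N down at 0.95 m → arm 0.34 m, τ = 246 × 0.34 = 83.64 N·m clockwise.
Net moment of known loads = 12.26 N·m counterclockwise.
An unknown mass m at 0.71 m has arm 0.58 m; its moment is m·g·0.58 clockwise.
For rotational equilibrium, m × 9.8 × 0.58 = 12.26, so m = 12.26 / (9.8 × 0.58) = 2.16 kg.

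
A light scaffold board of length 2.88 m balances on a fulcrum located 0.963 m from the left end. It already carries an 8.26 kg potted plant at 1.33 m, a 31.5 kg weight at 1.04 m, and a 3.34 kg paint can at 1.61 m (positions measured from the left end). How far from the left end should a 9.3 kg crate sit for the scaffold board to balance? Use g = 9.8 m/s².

Choose the fulcrum (at 0.963 m from the left end) as the axis so the support reaction has zero arm there.
Potted plant: 8.26 × 9.8 = 80.95 N down at 1.33 m → arm 0.367 m, τ = 80.95 × 0.367 = 29.71 N·m clockwise.
Weight: 31.5 × 9.8 = 308.7 N down at 1.04 m → arm 0.077 m, τ = 308.7 × 0.077 = 23.77 N·m clockwise.
Paint can: 3.34 × 9.8 = 32.73 N down at 1.61 m → arm 0.647 m, τ = 32.73 × 0.647 = 21.18 N·m clockwise.
Net moment of existing loads = 74.66 N·m clockwise.
The crate weighs 9.3 × 9.8 = 91.14 N and must supply an equal counterclockwise moment, so its lever arm about the fulcrum is 74.66 / 91.14 = 0.819 m.
That puts it at 0.963 − 0.819 = 0.144 m from the left end.

x ≈ 0.144 m from the left end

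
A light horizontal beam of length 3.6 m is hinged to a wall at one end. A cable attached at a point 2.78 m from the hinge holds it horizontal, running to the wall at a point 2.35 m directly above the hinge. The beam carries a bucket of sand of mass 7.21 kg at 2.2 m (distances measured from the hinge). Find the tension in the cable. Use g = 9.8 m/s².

T ≈ 86.6 N

About the hinge:
Bucket of sand: 7.21 × 9.8 = 70.66 N down at 2.2 m → arm 2.2 m, τ = 70.66 × 2.2 = 155.5 N·m clockwise.
Total clockwise load moment = 155.5 N·m.
The cable tension T acts at 2.78 m; only its component perpendicular to the beam, T sinθ, produces torque. sinθ = h/√(h²+d²) = 2.35/√(2.35²+2.78²) = 0.6456.
Setting net torque to zero: T × 2.78 × 0.6456 = 155.5 → T = 155.5 / 1.795 = 86.6 N.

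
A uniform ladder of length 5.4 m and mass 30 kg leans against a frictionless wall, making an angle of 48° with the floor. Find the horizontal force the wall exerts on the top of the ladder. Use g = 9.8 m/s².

N_wall ≈ 132 N

Take moments about the foot of the ladder.
Ladder weight 30×9.8 = 294 N acts at 2.7 m along the ladder; its horizontal arm is 2.7·cos48° = 1.807 m → τ = 531.3 N·m clockwise.
Wall normal N acts horizontally at the top; its moment arm is the height L sinθ = 5.4·sin48° = 4.013 m, counterclockwise.
Setting net torque to zero: N × 4.013 = 531.3 → N = 132 N.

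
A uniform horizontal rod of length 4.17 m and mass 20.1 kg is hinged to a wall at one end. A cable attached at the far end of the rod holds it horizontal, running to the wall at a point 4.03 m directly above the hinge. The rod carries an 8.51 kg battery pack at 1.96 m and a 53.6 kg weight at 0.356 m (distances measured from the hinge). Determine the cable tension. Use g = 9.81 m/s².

About the hinge:
Beam weight: 20.1 × 9.81 = 197.2 N down at 2.085 m → arm 2.085 m, τ = 197.2 × 2.085 = 411.2 N·m clockwise.
Battery pack: 8.51 × 9.81 = 83.48 N down at 1.96 m → arm 1.96 m, τ = 83.48 × 1.96 = 163.6 N·m clockwise.
Weight: 53.6 × 9.81 = 525.8 N down at 0.356 m → arm 0.356 m, τ = 525.8 × 0.356 = 187.2 N·m clockwise.
Total clockwise load moment = 762 N·m.
The cable tension T acts at 4.17 m; only its component perpendicular to the rod, T sinθ, produces torque. sinθ = h/√(h²+d²) = 4.03/√(4.03²+4.17²) = 0.6949.
For rotational equilibrium, T × 4.17 × 0.6949 = 762, so T = 762 / 2.898 = 263 N.

T ≈ 263 N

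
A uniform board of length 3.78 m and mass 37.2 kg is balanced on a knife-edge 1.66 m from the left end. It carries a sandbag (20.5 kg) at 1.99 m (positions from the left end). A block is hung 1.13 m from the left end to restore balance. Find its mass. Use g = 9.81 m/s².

m ≈ 28.9 kg

About the knife-edge (at 1.66 m from the left end):
Beam weight: 37.2 × 9.81 = 364.9 N down at 1.89 m → arm 0.23 m, τ = 364.9 × 0.23 = 83.93 N·m clockwise.
Sandbag: 20.5 × 9.81 = 201.1 N down at 1.99 m → arm 0.33 m, τ = 201.1 × 0.33 = 66.36 N·m clockwise.
Net moment of known loads = 150.3 N·m clockwise.
An unknown mass m at 1.13 m has arm 0.53 m; its moment is m·g·0.53 counterclockwise.
Balancing moments: m × 9.81 × 0.53 = 150.3, giving m = 150.3 / (9.81 × 0.53) = 28.9 kg.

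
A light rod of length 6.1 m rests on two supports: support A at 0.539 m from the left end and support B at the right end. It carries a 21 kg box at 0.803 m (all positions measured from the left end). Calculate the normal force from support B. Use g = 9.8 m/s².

R_B ≈ 9.77 N

Choose support A as the axis so its reaction then has zero moment arm.
Box: 21 × 9.8 = 205.8 N down at 0.803 m → arm 0.264 m, τ = 205.8 × 0.264 = 54.33 N·m clockwise.
Net load moment about support A = 54.33 N·m clockwise.
Reaction R at support B is upward at 6.1 m, arm 5.561 m → moment R × 5.561 counterclockwise.
Setting net torque to zero: R × 5.561 = 54.33 → R = 9.77 N.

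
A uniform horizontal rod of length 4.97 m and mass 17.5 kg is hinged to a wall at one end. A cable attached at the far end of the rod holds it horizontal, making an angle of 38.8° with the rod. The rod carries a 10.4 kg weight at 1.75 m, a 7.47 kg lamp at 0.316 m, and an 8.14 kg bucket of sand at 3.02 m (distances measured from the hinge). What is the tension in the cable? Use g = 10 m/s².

T ≈ 285 N

About the hinge:
Beam weight: 17.5 × 10 = 175 N down at 2.485 m → arm 2.485 m, τ = 175 × 2.485 = 434.9 N·m clockwise.
Weight: 10.4 × 10 = 104 N down at 1.75 m → arm 1.75 m, τ = 104 × 1.75 = 182 N·m clockwise.
Lamp: 7.47 × 10 = 74.7 N down at 0.316 m → arm 0.316 m, τ = 74.7 × 0.316 = 23.61 N·m clockwise.
Bucket of sand: 8.14 × 10 = 81.4 N down at 3.02 m → arm 3.02 m, τ = 81.4 × 3.02 = 245.8 N·m clockwise.
Total clockwise load moment = 886.3 N·m.
The cable tension T acts at 4.97 m; only its component perpendicular to the rod, T sinθ, produces torque. sin 38.8° = 0.6266.
Στ = 0 ⇒ T × 4.97 × 0.6266 = 886.3 ⇒ T = 886.3 / 3.114 = 285 N.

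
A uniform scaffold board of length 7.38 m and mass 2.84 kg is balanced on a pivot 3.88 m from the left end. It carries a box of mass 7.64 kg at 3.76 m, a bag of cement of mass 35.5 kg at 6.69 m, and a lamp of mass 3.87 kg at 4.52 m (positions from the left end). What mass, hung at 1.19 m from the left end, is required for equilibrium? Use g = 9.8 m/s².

Sum moments about the pivot (at 3.88 m from the left end) (the support reaction has zero arm there).
Beam weight: 2.84 × 9.8 = 27.83 N down at 3.69 m → arm 0.19 m, τ = 27.83 × 0.19 = 5.288 N·m counterclockwise.
Box: 7.64 × 9.8 = 74.87 N down at 3.76 m → arm 0.12 m, τ = 74.87 × 0.12 = 8.984 N·m counterclockwise.
Bag of cement: 35.5 × 9.8 = 347.9 N down at 6.69 m → arm 2.81 m, τ = 347.9 × 2.81 = 977.6 N·m clockwise.
Lamp: 3.87 × 9.8 = 37.93 N down at 4.52 m → arm 0.64 m, τ = 37.93 × 0.64 = 24.28 N·m clockwise.
Net moment of known loads = 987.6 N·m clockwise.
An unknown mass m at 1.19 m has arm 2.69 m; its moment is m·g·2.69 counterclockwise.
For rotational equilibrium, m × 9.8 × 2.69 = 987.6, so m = 987.6 / (9.8 × 2.69) = 37.5 kg.

m ≈ 37.5 kg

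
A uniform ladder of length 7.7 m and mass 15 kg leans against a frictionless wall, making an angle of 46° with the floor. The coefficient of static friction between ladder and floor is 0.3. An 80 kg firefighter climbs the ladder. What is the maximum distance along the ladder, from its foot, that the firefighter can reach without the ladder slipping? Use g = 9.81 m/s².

d ≈ 2.12 m

Take moments about the foot of the ladder.
Ladder weight 15×9.81 = 147.2 N acts at 3.85 m along the ladder; its horizontal arm is 3.85·cos46° = 2.674 m → τ = 393.6 N·m clockwise.
Firefighter weight 80×9.81 = 784.8 N at distance d → arm d·cos46° → τ = 784.8·d·0.6947 clockwise.
Wall normal N at the top has arm L sinθ = 5.539 m counterclockwise, so Στ = 0 gives N·5.539 = 393.6 + 545.2·d.
ΣFy = 0 ⇒ N_floor = 932 N, so the maximum friction is μ_s·N_floor = 0.3×932 = 279.6 N. ΣFx = 0 ⇒ N_wall = f, so at the slipping point N = 279.6 N.
Substituting: 279.6×5.539 = 393.6 + 545.2·d ⇒ d = (1549 − 393.6) / 545.2 = 2.12 m.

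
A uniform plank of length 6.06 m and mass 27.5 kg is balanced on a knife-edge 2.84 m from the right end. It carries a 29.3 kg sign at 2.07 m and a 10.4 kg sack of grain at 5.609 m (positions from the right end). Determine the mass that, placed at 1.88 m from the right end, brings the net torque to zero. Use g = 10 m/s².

Taking torques about the knife-edge (at 2.84 m from the right end):
Beam weight: 27.5 × 10 = 275 N down at 3.03 m → arm 0.19 m, τ = 275 × 0.19 = 52.25 N·m counterclockwise.
Sign: 29.3 × 10 = 293 N down at 2.07 m → arm 0.77 m, τ = 293 × 0.77 = 225.6 N·m clockwise.
Sack of grain: 10.4 × 10 = 104 N down at 5.609 m → arm 2.769 m, τ = 104 × 2.769 = 288 N·m counterclockwise.
Net moment of known loads = 114.7 N·m counterclockwise.
An unknown mass m at 1.88 m has arm 0.96 m; its moment is m·g·0.96 clockwise.
For rotational equilibrium, m × 10 × 0.96 = 114.7, so m = 114.7 / (10 × 0.96) = 11.9 kg.

m ≈ 11.9 kg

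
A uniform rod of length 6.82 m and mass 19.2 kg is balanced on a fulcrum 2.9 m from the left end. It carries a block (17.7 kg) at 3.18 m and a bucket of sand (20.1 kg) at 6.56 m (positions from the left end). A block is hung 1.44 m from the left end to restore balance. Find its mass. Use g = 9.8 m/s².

Choose the fulcrum (at 2.9 m from the left end) as the axis so the support reaction has zero arm there.
Beam weight: 19.2 × 9.8 = 188.2 N down at 3.41 m → arm 0.51 m, τ = 188.2 × 0.51 = 95.98 N·m clockwise.
Block: 17.7 × 9.8 = 173.5 N down at 3.18 m → arm 0.28 m, τ = 173.5 × 0.28 = 48.58 N·m clockwise.
Bucket of sand: 20.1 × 9.8 = 197 N down at 6.56 m → arm 3.66 m, τ = 197 × 3.66 = 721 N·m clockwise.
Net moment of known loads = 865.6 N·m clockwise.
An unknown mass m at 1.44 m has arm 1.46 m; its moment is m·g·1.46 counterclockwise.
For rotational equilibrium, m × 9.8 × 1.46 = 865.6, so m = 865.6 / (9.8 × 1.46) = 60.5 kg.

m ≈ 60.5 kg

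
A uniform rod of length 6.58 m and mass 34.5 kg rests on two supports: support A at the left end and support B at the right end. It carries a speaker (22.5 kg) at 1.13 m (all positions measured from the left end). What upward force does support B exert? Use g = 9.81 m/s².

R_B ≈ 207 N

Take moments about support A.
Beam weight: 34.5 × 9.81 = 338.4 N down at 3.29 m → arm 3.29 m, τ = 338.4 × 3.29 = 1113 N·m clockwise.
Speaker: 22.5 × 9.81 = 220.7 N down at 1.13 m → arm 1.13 m, τ = 220.7 × 1.13 = 249.4 N·m clockwise.
Net load moment about support A = 1362 N·m clockwise.
Reaction R at support B is upward at 6.58 m, arm 6.58 m → moment R × 6.58 counterclockwise.
For rotational equilibrium, R × 6.58 = 1362, so R = 207 N.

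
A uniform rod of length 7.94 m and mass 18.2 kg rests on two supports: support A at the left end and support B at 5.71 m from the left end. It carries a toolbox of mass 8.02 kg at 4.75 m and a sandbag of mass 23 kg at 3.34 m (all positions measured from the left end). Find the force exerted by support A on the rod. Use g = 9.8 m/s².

R_A ≈ 161 N

About support B:
Beam weight: 18.2 × 9.8 = 178.4 N down at 3.97 m → arm 1.74 m, τ = 178.4 × 1.74 = 310.4 N·m counterclockwise.
Toolbox: 8.02 × 9.8 = 78.6 N down at 4.75 m → arm 0.96 m, τ = 78.6 × 0.96 = 75.46 N·m counterclockwise.
Sandbag: 23 × 9.8 = 225.4 N down at 3.34 m → arm 2.37 m, τ = 225.4 × 2.37 = 534.2 N·m counterclockwise.
Net load moment about support B = 920.1 N·m counterclockwise.
Reaction R at support A is upward at 0 m, arm 5.71 m → moment R × 5.71 clockwise.
Στ = 0 ⇒ R × 5.71 = 920.1 ⇒ R = 161 N.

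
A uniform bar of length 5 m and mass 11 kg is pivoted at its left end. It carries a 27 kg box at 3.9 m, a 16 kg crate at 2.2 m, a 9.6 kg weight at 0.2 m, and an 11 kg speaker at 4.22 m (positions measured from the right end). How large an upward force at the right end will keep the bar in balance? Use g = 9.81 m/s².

About the left end:
Beam weight: 11 × 9.81 = 107.9 N down at 2.5 m → arm 2.5 m, τ = 107.9 × 2.5 = 269.8 N·m clockwise.
Box: 27 × 9.81 = 264.9 N down at 3.9 m → arm 1.1 m, τ = 264.9 × 1.1 = 291.4 N·m clockwise.
Crate: 16 × 9.81 = 157 N down at 2.2 m → arm 2.8 m, τ = 157 × 2.8 = 439.6 N·m clockwise.
Weight: 9.6 × 9.81 = 94.18 N down at 0.2 m → arm 4.8 m, τ = 94.18 × 4.8 = 452.1 N·m clockwise.
Speaker: 11 × 9.81 = 107.9 N down at 4.22 m → arm 0.78 m, τ = 107.9 × 0.78 = 84.16 N·m clockwise.
Net moment of the loads = 1537 N·m clockwise.
The upward force F acts at the right end, arm 5 m, giving F × 5 counterclockwise.
Balancing moments: F × 5 = 1537, giving F = 1537 / 5 = 307 N.

F ≈ 307 N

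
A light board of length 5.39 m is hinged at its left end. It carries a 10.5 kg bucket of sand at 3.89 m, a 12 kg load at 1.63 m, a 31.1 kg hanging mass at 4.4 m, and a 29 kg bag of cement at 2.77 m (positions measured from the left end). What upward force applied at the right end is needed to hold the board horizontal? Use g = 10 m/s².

Take moments about the left end.
Bucket of sand: 10.5 × 10 = 105 N down at 3.89 m → arm 3.89 m, τ = 105 × 3.89 = 408.4 N·m clockwise.
Load: 12 × 10 = 120 N down at 1.63 m → arm 1.63 m, τ = 120 × 1.63 = 195.6 N·m clockwise.
Hanging mass: 31.1 × 10 = 311 N down at 4.4 m → arm 4.4 m, τ = 311 × 4.4 = 1368 N·m clockwise.
Bag of cement: 29 × 10 = 290 N down at 2.77 m → arm 2.77 m, τ = 290 × 2.77 = 803.3 N·m clockwise.
Net moment of the loads = 2775 N·m clockwise.
The upward force F acts at the right end, arm 5.39 m, giving F × 5.39 counterclockwise.
Balancing moments: F × 5.39 = 2775, giving F = 2775 / 5.39 = 515 N.

F ≈ 515 N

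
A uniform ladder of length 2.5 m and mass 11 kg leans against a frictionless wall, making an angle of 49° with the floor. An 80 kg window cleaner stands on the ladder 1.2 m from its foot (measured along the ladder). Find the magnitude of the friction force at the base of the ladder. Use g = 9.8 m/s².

Take moments about the foot of the ladder.
Ladder weight 11×9.8 = 107.8 N acts at 1.25 m along the ladder; its horizontal arm is 1.25·cos49° = 0.8201 m → τ = 88.41 N·m clockwise.
Window cleaner: 80×9.8 = 784 N at 1.2 m → arm 0.7873 m → τ = 617.2 N·m clockwise.
Wall normal N acts horizontally at the top; its moment arm is the height L sinθ = 2.5·sin49° = 1.887 m, counterclockwise.
Balancing moments: N × 1.887 = 705.6, giving N = 374 N.
ΣFx = 0: friction at the foot balances the wall's push, so f = N_wall = 374 N.

f ≈ 374 N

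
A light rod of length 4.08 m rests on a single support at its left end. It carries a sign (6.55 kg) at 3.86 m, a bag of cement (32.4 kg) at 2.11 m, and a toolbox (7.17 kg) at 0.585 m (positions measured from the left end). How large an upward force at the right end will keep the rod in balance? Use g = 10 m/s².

F ≈ 240 N

About the left end:
Sign: 6.55 × 10 = 65.5 N down at 3.86 m → arm 3.86 m, τ = 65.5 × 3.86 = 252.8 N·m clockwise.
Bag of cement: 32.4 × 10 = 324 N down at 2.11 m → arm 2.11 m, τ = 324 × 2.11 = 683.6 N·m clockwise.
Toolbox: 7.17 × 10 = 71.7 N down at 0.585 m → arm 0.585 m, τ = 71.7 × 0.585 = 41.94 N·m clockwise.
Net moment of the loads = 978.3 N·m clockwise.
The upward force F acts at the right end, arm 4.08 m, giving F × 4.08 counterclockwise.
Balancing moments: F × 4.08 = 978.3, giving F = 978.3 / 4.08 = 240 N.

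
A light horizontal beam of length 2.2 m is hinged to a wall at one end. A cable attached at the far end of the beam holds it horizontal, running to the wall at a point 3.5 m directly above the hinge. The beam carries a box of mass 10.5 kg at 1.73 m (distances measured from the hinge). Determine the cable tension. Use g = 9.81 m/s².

About the hinge:
Box: 10.5 × 9.81 = 103 N down at 1.73 m → arm 1.73 m, τ = 103 × 1.73 = 178.2 N·m clockwise.
Total clockwise load moment = 178.2 N·m.
The cable tension T acts at 2.2 m; only its component perpendicular to the beam, T sinθ, produces torque. sinθ = h/√(h²+d²) = 3.5/√(3.5²+2.2²) = 0.8466.
Στ = 0 ⇒ T × 2.2 × 0.8466 = 178.2 ⇒ T = 178.2 / 1.863 = 95.7 N.

T ≈ 95.7 N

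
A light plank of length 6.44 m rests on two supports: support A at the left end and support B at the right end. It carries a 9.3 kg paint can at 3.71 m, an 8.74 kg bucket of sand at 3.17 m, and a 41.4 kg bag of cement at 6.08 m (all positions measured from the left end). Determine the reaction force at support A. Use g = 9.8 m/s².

R_A ≈ 105 N

Choose support B as the axis so its reaction then has zero moment arm.
Paint can: 9.3 × 9.8 = 91.14 N down at 3.71 m → arm 2.73 m, τ = 91.14 × 2.73 = 248.8 N·m counterclockwise.
Bucket of sand: 8.74 × 9.8 = 85.65 N down at 3.17 m → arm 3.27 m, τ = 85.65 × 3.27 = 280.1 N·m counterclockwise.
Bag of cement: 41.4 × 9.8 = 405.7 N down at 6.08 m → arm 0.36 m, τ = 405.7 × 0.36 = 146.1 N·m counterclockwise.
Net load moment about support B = 675 N·m counterclockwise.
Reaction R at support A is upward at 0 m, arm 6.44 m → moment R × 6.44 clockwise.
Στ = 0 ⇒ R × 6.44 = 675 ⇒ R = 105 N.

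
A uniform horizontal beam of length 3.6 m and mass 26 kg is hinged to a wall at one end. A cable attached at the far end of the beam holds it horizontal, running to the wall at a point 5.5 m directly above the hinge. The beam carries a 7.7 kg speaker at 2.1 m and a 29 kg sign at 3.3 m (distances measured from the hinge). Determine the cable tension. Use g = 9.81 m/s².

T ≈ 517 N

Choose the hinge as the axis so the unknown hinge reaction has zero arm there.
Beam weight: 26 × 9.81 = 255.1 N down at 1.8 m → arm 1.8 m, τ = 255.1 × 1.8 = 459.2 N·m clockwise.
Speaker: 7.7 × 9.81 = 75.54 N down at 2.1 m → arm 2.1 m, τ = 75.54 × 2.1 = 158.6 N·m clockwise.
Sign: 29 × 9.81 = 284.5 N down at 3.3 m → arm 3.3 m, τ = 284.5 × 3.3 = 938.8 N·m clockwise.
Total clockwise load moment = 1557 N·m.
The cable tension T acts at 3.6 m; only its component perpendicular to the beam, T sinθ, produces torque. sinθ = h/√(h²+d²) = 5.5/√(5.5²+3.6²) = 0.8367.
For rotational equilibrium, T × 3.6 × 0.8367 = 1557, so T = 1557 / 3.012 = 517 N.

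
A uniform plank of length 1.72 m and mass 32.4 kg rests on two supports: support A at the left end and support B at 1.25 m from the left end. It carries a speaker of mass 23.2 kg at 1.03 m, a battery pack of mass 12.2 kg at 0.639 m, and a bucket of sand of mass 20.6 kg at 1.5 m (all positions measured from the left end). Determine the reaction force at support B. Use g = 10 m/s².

Taking torques about support A:
Beam weight: 32.4 × 10 = 324 N down at 0.86 m → arm 0.86 m, τ = 324 × 0.86 = 278.6 N·m clockwise.
Speaker: 23.2 × 10 = 232 N down at 1.03 m → arm 1.03 m, τ = 232 × 1.03 = 239 N·m clockwise.
Battery pack: 12.2 × 10 = 122 N down at 0.639 m → arm 0.639 m, τ = 122 × 0.639 = 77.96 N·m clockwise.
Bucket of sand: 20.6 × 10 = 206 N down at 1.5 m → arm 1.5 m, τ = 206 × 1.5 = 309 N·m clockwise.
Net load moment about support A = 904.6 N·m clockwise.
Reaction R at support B is upward at 1.25 m, arm 1.25 m → moment R × 1.25 counterclockwise.
Setting net torque to zero: R × 1.25 = 904.6 → R = 724 N.

R_B ≈ 724 N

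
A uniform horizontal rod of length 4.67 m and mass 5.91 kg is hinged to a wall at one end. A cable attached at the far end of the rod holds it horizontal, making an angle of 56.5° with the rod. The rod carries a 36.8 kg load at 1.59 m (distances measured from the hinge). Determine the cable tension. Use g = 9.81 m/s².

T ≈ 182 N

Take moments about the hinge.
Beam weight: 5.91 × 9.81 = 57.98 N down at 2.335 m → arm 2.335 m, τ = 57.98 × 2.335 = 135.4 N·m clockwise.
Load: 36.8 × 9.81 = 361 N down at 1.59 m → arm 1.59 m, τ = 361 × 1.59 = 574 N·m clockwise.
Total clockwise load moment = 709.4 N·m.
The cable tension T acts at 4.67 m; only its component perpendicular to the rod, T sinθ, produces torque. sin 56.5° = 0.8339.
Setting net torque to zero: T × 4.67 × 0.8339 = 709.4 → T = 709.4 / 3.894 = 182 N.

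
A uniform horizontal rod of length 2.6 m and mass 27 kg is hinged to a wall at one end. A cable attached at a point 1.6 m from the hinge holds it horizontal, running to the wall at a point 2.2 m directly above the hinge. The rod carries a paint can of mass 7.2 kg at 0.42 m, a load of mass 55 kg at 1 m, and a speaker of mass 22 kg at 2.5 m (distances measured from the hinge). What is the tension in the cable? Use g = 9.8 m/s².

Sum moments about the hinge (the unknown hinge reaction has zero arm there).
Beam weight: 27 × 9.8 = 264.6 N down at 1.3 m → arm 1.3 m, τ = 264.6 × 1.3 = 344 N·m clockwise.
Paint can: 7.2 × 9.8 = 70.56 N down at 0.42 m → arm 0.42 m, τ = 70.56 × 0.42 = 29.64 N·m clockwise.
Load: 55 × 9.8 = 539 N down at 1 m → arm 1 m, τ = 539 × 1 = 539 N·m clockwise.
Speaker: 22 × 9.8 = 215.6 N down at 2.5 m → arm 2.5 m, τ = 215.6 × 2.5 = 539 N·m clockwise.
Total clockwise load moment = 1452 N·m.
The cable tension T acts at 1.6 m; only its component perpendicular to the rod, T sinθ, produces torque. sinθ = h/√(h²+d²) = 2.2/√(2.2²+1.6²) = 0.8087.
For rotational equilibrium, T × 1.6 × 0.8087 = 1452, so T = 1452 / 1.294 = 1120 N.

T ≈ 1120 N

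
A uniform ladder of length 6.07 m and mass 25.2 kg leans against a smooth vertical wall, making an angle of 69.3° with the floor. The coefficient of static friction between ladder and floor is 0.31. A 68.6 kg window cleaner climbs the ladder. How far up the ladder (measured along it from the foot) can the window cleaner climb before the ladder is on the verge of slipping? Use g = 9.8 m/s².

About the foot of the ladder:
Ladder weight 25.2×9.8 = 247 N acts at 3.035 m along the ladder; its horizontal arm is 3.035·cos69.3° = 1.073 m → τ = 265 N·m clockwise.
Window cleaner weight 68.6×9.8 = 672.3 N at distance d → arm d·cos69.3° → τ = 672.3·d·0.3535 clockwise.
Wall normal N at the top has arm L sinθ = 5.678 m counterclockwise, so Στ = 0 gives N·5.678 = 265 + 237.7·d.
ΣFy = 0 ⇒ N_floor = 919.3 N, so the maximum friction is μ_s·N_floor = 0.31×919.3 = 285 N. ΣFx = 0 ⇒ N_wall = f, so at the slipping point N = 285 N.
Substituting: 285×5.678 = 265 + 237.7·d ⇒ d = (1618 − 265) / 237.7 = 5.69 m.

d ≈ 5.69 m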